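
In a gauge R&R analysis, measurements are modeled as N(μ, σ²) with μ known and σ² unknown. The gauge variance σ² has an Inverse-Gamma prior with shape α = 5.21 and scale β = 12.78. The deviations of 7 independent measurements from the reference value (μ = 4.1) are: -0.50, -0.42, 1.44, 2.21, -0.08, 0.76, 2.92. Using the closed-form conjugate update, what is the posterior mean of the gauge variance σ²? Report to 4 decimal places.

2.7273

With known mean μ and an Inverse-Gamma(α, β) prior on σ², the Normal likelihood is conjugate: posterior is Inv-Gamma(α + n/2, β + Σ(xᵢ−μ)²/2).
Σ(xᵢ−μ)² = (-0.50)² + (-0.42)² + (1.44)² + (2.21)² + (-0.08)² + (0.76)² + (2.92)² = 16.4945.
Posterior: Inv-Gamma(5.21 + 7/2, 12.78 + 16.4945/2) = Inv-Gamma(8.71, 21.02725).
E[σ²|data] = β/(α−1) = 21.02725/7.71 = 2.7273.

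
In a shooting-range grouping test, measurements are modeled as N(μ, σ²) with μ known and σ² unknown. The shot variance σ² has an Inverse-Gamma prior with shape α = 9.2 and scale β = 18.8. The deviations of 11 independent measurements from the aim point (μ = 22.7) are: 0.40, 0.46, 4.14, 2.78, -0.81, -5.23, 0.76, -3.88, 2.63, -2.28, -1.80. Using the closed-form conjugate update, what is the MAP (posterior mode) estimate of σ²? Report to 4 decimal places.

With known mean μ and an Inverse-Gamma(α, β) prior on σ², the Normal likelihood is conjugate: posterior is Inv-Gamma(α + n/2, β + Σ(xᵢ−μ)²/2).
Σ(xᵢ−μ)² = (0.40)² + (0.46)² + (4.14)² + (2.78)² + (-0.81)² + (-5.23)² + (0.76)² + (-3.88)² + (2.63)² + (-2.28)² + (-1.80)² = 84.2359.
Posterior: Inv-Gamma(9.2 + 11/2, 18.8 + 84.2359/2) = Inv-Gamma(14.70, 60.91795).
Mode = β/(α+1) = 60.91795/15.70 = 3.8801.

3.8801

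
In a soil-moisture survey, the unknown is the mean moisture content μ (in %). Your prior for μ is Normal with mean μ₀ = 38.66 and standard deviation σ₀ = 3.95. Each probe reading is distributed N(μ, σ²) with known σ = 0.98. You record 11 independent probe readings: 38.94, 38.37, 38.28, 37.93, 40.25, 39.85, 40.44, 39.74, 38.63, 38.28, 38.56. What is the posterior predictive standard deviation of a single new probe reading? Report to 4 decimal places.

1.0233

For Normal data with known variance σ², a Normal(μ₀, σ₀²) prior on μ is conjugate. Posterior precision = 1/σ₀² + n/σ²; posterior mean is the precision-weighted average of μ₀ and x̄.
σ₀² = 3.95² = 15.6025, σ² = 0.98² = 0.9604; σ² + n·σ₀² = 0.9604 + 11·15.6025 = 172.5879.
Posterior precision = 1/σ₀² + n/σ² = 1/15.6025 + 11/0.9604 = (σ² + n·σ₀²)/(σ₀²σ²) = 172.5879/(15.6025·0.9604); posterior variance σₙ² = σ₀²σ²/(σ² + n·σ₀²) = 15.6025·0.9604/172.5879 = 0.086823.
Predictive variance for one new observation = σₙ² + σ² = 15.6025·0.9604/172.5879 + 0.9604 = σ²·(σ₀² + 172.5879)/172.5879 = 0.9604·188.1904/172.5879 = 1.047223; SD = √(0.9604·188.1904/172.5879) = 1.0233.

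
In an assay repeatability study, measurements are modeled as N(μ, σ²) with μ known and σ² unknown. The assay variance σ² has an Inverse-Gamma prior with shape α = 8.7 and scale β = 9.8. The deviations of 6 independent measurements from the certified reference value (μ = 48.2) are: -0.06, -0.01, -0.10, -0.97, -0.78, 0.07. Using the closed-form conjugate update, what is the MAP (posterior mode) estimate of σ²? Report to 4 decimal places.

0.8334

With known mean μ and an Inverse-Gamma(α, β) prior on σ², the Normal likelihood is conjugate: posterior is Inv-Gamma(α + n/2, β + Σ(xᵢ−μ)²/2).
Σ(xᵢ−μ)² = (-0.06)² + (-0.01)² + (-0.10)² + (-0.97)² + (-0.78)² + (0.07)² = 1.5679.
Posterior: Inv-Gamma(8.7 + 6/2, 9.8 + 1.5679/2) = Inv-Gamma(11.70, 10.58395).
Mode = β/(α+1) = 10.58395/12.70 = 0.8334.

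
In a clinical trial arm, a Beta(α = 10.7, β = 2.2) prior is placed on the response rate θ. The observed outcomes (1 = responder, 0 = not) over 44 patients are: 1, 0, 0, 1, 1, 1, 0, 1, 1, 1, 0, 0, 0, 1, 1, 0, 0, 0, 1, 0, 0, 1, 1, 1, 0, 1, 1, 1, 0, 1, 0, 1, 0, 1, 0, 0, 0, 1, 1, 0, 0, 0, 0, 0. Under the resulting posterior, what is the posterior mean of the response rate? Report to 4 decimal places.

0.5571

The Beta prior is conjugate to a Binomial/Bernoulli likelihood; the update adds successes to α and failures to β.
Posterior: Beta(α+k, β+n−k) = Beta(10.7+21, 2.2+23) = Beta(31.7, 25.2).
Posterior mean = α/(α+β) = 31.7/56.9 = 0.5571.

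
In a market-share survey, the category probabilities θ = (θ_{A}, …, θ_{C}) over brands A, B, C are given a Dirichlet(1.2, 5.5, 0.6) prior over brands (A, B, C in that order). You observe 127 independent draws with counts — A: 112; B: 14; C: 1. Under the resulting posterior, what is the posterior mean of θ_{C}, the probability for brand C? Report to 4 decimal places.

0.0119

The Dirichlet prior is conjugate to the Multinomial likelihood: each posterior αⱼ = prior αⱼ + observed count nⱼ.
Posterior concentration: (113.2, 19.5, 1.6), total = 134.3.
E[θ_{C}|data] = α_{C}/Σα = 1.6/134.3 = 0.0119.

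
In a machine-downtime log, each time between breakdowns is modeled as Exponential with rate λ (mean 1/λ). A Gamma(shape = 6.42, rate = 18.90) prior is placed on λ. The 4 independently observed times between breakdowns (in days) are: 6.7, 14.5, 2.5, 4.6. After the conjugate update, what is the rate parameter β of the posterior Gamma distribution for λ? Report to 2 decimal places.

47.20

With a Gamma(shape α, rate β) prior on the exponential rate λ, the posterior after n observations with total T = Σxᵢ is Gamma(α+n, β+T).
Sum of observations T = 28.3 days; n = 4.
Posterior: Gamma(6.42+4, 18.90+28.3) = Gamma(10.42, 47.20).
Posterior β = 47.20.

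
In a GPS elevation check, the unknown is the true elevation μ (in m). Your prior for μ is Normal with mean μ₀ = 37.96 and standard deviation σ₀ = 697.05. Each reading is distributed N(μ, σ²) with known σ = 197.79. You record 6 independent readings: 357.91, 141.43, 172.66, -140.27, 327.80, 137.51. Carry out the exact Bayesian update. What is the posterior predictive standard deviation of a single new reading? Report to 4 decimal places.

213.4355

For Normal data with known variance σ², a Normal(μ₀, σ₀²) prior on μ is conjugate. Posterior precision = 1/σ₀² + n/σ²; posterior mean is the precision-weighted average of μ₀ and x̄.
σ₀² = 697.05² = 485878.7025, σ² = 197.79² = 39120.8841; σ² + n·σ₀² = 39120.8841 + 6·485878.7025 = 2954393.0991.
Posterior precision = 1/σ₀² + n/σ² = 1/485878.7025 + 6/39120.8841 = (σ² + n·σ₀²)/(σ₀²σ²) = 2954393.0991/(485878.7025·39120.8841); posterior variance σₙ² = σ₀²σ²/(σ² + n·σ₀²) = 485878.7025·39120.8841/2954393.0991 = 6433.810184.
Predictive variance for one new observation = σₙ² + σ² = 485878.7025·39120.8841/2954393.0991 + 39120.8841 = σ²·(σ₀² + 2954393.0991)/2954393.0991 = 39120.8841·3440271.8016/2954393.0991 = 45554.694284; SD = √(39120.8841·3440271.8016/2954393.0991) = 213.4355.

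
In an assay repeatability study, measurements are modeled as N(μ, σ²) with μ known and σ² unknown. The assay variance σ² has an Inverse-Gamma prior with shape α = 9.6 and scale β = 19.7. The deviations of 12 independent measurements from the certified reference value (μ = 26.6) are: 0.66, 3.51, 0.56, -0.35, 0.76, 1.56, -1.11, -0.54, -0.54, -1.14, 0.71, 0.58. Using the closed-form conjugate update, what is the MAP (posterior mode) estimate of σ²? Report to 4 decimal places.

With known mean μ and an Inverse-Gamma(α, β) prior on σ², the Normal likelihood is conjugate: posterior is Inv-Gamma(α + n/2, β + Σ(xᵢ−μ)²/2).
Σ(xᵢ−μ)² = (0.66)² + (3.51)² + (0.56)² + (-0.35)² + (0.76)² + (1.56)² + (-1.11)² + (-0.54)² + (-0.54)² + (-1.14)² + (0.71)² + (0.58)² = 20.1584.
Posterior: Inv-Gamma(9.6 + 12/2, 19.7 + 20.1584/2) = Inv-Gamma(15.60, 29.77920).
Mode = β/(α+1) = 29.77920/16.60 = 1.7939.

1.7939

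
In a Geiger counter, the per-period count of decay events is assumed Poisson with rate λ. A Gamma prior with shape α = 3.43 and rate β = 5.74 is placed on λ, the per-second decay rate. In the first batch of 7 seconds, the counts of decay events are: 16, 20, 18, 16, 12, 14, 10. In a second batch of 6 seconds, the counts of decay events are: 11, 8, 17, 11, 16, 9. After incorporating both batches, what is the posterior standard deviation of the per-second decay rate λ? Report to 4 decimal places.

0.7188

With a Gamma(shape α, rate β) prior, the Poisson likelihood is conjugate: the posterior is Gamma(α + ΣXᵢ, β + n).
Batch 1: sum of counts S = 106 over n = 7 seconds.
After batch 1: Gamma(α+S, β+n) = Gamma(3.43+106, 5.74+7) = Gamma(109.43, 12.74).
Batch 2: sum of counts S = 72 over n = 6 seconds.
After batch 2: Gamma(α+S, β+n) = Gamma(109.43+72, 12.74+6) = Gamma(181.43, 18.74).
SD = √α/β = √181.43/18.74 = 0.7188.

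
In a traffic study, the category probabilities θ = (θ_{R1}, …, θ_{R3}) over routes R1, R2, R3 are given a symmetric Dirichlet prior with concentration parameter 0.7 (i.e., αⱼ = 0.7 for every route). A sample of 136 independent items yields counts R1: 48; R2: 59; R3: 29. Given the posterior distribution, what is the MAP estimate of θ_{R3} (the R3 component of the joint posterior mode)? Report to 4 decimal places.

0.2124

The Dirichlet prior is conjugate to the Multinomial likelihood: each posterior αⱼ = prior αⱼ + observed count nⱼ.
Posterior concentration: (48.7, 59.7, 29.7), total = 138.1.
Joint mode component: (α_{R3}−1)/(Σα−K) = 28.7/135.1 = 0.2124.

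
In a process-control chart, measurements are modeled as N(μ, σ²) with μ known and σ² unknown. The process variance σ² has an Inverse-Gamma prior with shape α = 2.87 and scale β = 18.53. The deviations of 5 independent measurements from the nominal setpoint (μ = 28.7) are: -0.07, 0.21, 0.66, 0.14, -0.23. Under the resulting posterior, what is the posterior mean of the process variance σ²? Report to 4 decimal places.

With known mean μ and an Inverse-Gamma(α, β) prior on σ², the Normal likelihood is conjugate: posterior is Inv-Gamma(α + n/2, β + Σ(xᵢ−μ)²/2).
Σ(xᵢ−μ)² = (-0.07)² + (0.21)² + (0.66)² + (0.14)² + (-0.23)² = 0.5571.
Posterior: Inv-Gamma(2.87 + 5/2, 18.53 + 0.5571/2) = Inv-Gamma(5.37, 18.80855).
E[σ²|data] = β/(α−1) = 18.80855/4.37 = 4.3040.

4.3040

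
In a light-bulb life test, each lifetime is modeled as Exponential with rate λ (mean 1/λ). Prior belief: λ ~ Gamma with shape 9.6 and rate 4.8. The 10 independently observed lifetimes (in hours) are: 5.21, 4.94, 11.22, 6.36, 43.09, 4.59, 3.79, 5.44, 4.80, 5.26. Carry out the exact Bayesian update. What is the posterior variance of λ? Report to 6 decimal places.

0.001980

With a Gamma(shape α, rate β) prior on the exponential rate λ, the posterior after n observations with total T = Σxᵢ is Gamma(α+n, β+T).
Sum of observations T = 94.70 hours; n = 10.
Posterior: Gamma(9.6+10, 4.8+94.70) = Gamma(19.6, 99.50).
Var = α/β² = 0.001980.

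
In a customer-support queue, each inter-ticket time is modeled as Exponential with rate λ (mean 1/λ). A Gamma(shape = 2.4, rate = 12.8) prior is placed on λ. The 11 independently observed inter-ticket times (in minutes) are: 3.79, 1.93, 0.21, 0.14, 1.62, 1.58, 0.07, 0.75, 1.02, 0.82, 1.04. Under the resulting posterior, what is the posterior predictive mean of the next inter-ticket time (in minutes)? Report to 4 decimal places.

With a Gamma(shape α, rate β) prior on the exponential rate λ, the posterior after n observations with total T = Σxᵢ is Gamma(α+n, β+T).
Sum of observations T = 12.97 minutes; n = 11.
Posterior: Gamma(2.4+11, 12.8+12.97) = Gamma(13.4, 25.77).
The predictive distribution for the next observation is Lomax; its mean is β/(α−1) = 25.77/12.4 = 2.0782.

2.0782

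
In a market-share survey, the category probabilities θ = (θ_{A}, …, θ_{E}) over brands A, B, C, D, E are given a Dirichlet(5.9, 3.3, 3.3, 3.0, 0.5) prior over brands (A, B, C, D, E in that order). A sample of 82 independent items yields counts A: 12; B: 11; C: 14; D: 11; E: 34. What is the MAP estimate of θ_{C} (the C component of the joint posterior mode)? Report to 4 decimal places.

The Dirichlet prior is conjugate to the Multinomial likelihood: each posterior αⱼ = prior αⱼ + observed count nⱼ.
Posterior concentration: (17.9, 14.3, 17.3, 14.0, 34.5), total = 98.0.
Joint mode component: (α_{C}−1)/(Σα−K) = 16.3/93.0 = 0.1753.

0.1753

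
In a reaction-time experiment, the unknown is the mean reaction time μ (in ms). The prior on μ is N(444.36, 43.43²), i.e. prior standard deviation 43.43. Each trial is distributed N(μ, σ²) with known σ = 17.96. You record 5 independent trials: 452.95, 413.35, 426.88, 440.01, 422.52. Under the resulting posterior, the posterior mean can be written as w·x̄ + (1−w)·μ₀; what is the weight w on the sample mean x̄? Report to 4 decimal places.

0.9669

For Normal data with known variance σ², a Normal(μ₀, σ₀²) prior on μ is conjugate. Posterior precision = 1/σ₀² + n/σ²; posterior mean is the precision-weighted average of μ₀ and x̄.
σ₀² = 43.43² = 1886.1649, σ² = 17.96² = 322.5616. Prior precision 1/σ₀² = 1/1886.1649; data precision n/σ² = 5/322.5616.
w = (n/σ²)/(1/σ₀² + n/σ²) = n·σ₀²/(σ² + n·σ₀²) = 5·1886.1649/(322.5616 + 5·1886.1649) = 9430.8245/9753.3861 = 0.9669.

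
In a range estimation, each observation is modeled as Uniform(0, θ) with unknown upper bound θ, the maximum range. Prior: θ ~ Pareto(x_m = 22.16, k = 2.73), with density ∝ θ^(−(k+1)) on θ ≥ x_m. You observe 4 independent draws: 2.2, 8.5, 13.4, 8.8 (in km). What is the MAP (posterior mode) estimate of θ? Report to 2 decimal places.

22.16

A Pareto(scale x_m, shape k) prior on the upper bound θ of Uniform(0, θ) is conjugate: posterior is Pareto(max(x_m, max xᵢ), k + n).
Sample maximum = 13.4; prior scale x_m = 22.16 → posterior scale = max = 22.16.
Posterior shape = 2.73 + 4 = 6.73.
The Pareto density is decreasing on [x_m, ∞), so the mode is x_m = 22.16.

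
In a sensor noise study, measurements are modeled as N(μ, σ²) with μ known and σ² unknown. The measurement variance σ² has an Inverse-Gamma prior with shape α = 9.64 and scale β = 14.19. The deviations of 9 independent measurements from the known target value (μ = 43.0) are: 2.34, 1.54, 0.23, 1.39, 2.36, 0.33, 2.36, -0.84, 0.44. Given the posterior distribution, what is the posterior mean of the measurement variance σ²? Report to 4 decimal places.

With known mean μ and an Inverse-Gamma(α, β) prior on σ², the Normal likelihood is conjugate: posterior is Inv-Gamma(α + n/2, β + Σ(xᵢ−μ)²/2).
Σ(xᵢ−μ)² = (2.34)² + (1.54)² + (0.23)² + (1.39)² + (2.36)² + (0.33)² + (2.36)² + (-0.84)² + (0.44)² = 21.9795.
Posterior: Inv-Gamma(9.64 + 9/2, 14.19 + 21.9795/2) = Inv-Gamma(14.14, 25.17975).
E[σ²|data] = β/(α−1) = 25.17975/13.14 = 1.9163.

1.9163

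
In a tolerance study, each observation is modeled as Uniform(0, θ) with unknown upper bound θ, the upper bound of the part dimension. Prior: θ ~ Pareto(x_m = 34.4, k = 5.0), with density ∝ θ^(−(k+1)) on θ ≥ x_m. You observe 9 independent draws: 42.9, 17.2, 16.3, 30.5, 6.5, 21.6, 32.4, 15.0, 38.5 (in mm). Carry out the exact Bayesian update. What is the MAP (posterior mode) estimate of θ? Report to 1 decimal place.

42.9

A Pareto(scale x_m, shape k) prior on the upper bound θ of Uniform(0, θ) is conjugate: posterior is Pareto(max(x_m, max xᵢ), k + n).
Sample maximum = 42.9; prior scale x_m = 34.4 → posterior scale = max = 42.9.
Posterior shape = 5.0 + 9 = 14.0.
The Pareto density is decreasing on [x_m, ∞), so the mode is x_m = 42.9.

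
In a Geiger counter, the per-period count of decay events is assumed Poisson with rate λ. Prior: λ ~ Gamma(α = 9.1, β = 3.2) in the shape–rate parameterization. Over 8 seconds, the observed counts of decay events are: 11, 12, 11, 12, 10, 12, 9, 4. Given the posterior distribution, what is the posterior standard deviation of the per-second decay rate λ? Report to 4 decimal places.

0.8475

With a Gamma(shape α, rate β) prior, the Poisson likelihood is conjugate: the posterior is Gamma(α + ΣXᵢ, β + n).
Sum of counts S = 81 over n = 8 seconds.
Posterior: Gamma(α+S, β+n) = Gamma(9.1+81, 3.2+8) = Gamma(90.1, 11.2).
SD = √α/β = √90.1/11.2 = 0.8475.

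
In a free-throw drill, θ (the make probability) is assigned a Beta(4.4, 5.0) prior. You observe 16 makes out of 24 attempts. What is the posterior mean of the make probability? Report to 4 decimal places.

The Beta prior is conjugate to a Binomial/Bernoulli likelihood; the update adds successes to α and failures to β.
Posterior: Beta(α+k, β+n−k) = Beta(4.4+16, 5.0+8) = Beta(20.4, 13.0).
Posterior mean = α/(α+β) = 20.4/33.4 = 0.6108.

0.6108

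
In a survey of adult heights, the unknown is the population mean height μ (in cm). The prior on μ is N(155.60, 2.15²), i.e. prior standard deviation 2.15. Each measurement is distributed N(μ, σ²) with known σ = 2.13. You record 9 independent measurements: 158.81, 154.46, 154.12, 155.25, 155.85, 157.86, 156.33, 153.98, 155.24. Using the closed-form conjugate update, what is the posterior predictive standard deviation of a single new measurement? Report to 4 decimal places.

2.2342

For Normal data with known variance σ², a Normal(μ₀, σ₀²) prior on μ is conjugate. Posterior precision = 1/σ₀² + n/σ²; posterior mean is the precision-weighted average of μ₀ and x̄.
σ₀² = 2.15² = 4.6225, σ² = 2.13² = 4.5369; σ² + n·σ₀² = 4.5369 + 9·4.6225 = 46.1394.
Posterior precision = 1/σ₀² + n/σ² = 1/4.6225 + 9/4.5369 = (σ² + n·σ₀²)/(σ₀²σ²) = 46.1394/(4.6225·4.5369); posterior variance σₙ² = σ₀²σ²/(σ² + n·σ₀²) = 4.6225·4.5369/46.1394 = 0.454532.
Predictive variance for one new observation = σₙ² + σ² = 4.6225·4.5369/46.1394 + 4.5369 = σ²·(σ₀² + 46.1394)/46.1394 = 4.5369·50.7619/46.1394 = 4.991432; SD = √(4.5369·50.7619/46.1394) = 2.2342.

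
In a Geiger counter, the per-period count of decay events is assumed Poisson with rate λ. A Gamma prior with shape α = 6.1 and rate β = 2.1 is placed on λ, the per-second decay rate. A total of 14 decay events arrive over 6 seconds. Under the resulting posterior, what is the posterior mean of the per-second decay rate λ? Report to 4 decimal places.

2.4815

With a Gamma(shape α, rate β) prior, the Poisson likelihood is conjugate: the posterior is Gamma(α + ΣXᵢ, β + n).
Posterior: Gamma(α+S, β+n) = Gamma(6.1+14, 2.1+6) = Gamma(20.1, 8.1).
Posterior mean = α/β = 20.1/8.1 = 2.4815.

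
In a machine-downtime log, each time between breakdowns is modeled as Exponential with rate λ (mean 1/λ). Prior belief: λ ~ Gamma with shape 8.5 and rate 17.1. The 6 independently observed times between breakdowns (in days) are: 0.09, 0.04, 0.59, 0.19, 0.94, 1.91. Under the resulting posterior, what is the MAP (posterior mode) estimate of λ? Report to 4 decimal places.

With a Gamma(shape α, rate β) prior on the exponential rate λ, the posterior after n observations with total T = Σxᵢ is Gamma(α+n, β+T).
Sum of observations T = 3.76 days; n = 6.
Posterior: Gamma(8.5+6, 17.1+3.76) = Gamma(14.5, 20.86).
Mode = (α−1)/β = 0.6472.

0.6472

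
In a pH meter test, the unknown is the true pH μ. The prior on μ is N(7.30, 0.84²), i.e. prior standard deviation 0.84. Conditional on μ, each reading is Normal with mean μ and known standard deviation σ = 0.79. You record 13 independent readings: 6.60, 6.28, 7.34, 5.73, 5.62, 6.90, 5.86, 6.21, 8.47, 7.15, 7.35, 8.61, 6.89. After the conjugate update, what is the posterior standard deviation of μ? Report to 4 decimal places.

For Normal data with known variance σ², a Normal(μ₀, σ₀²) prior on μ is conjugate. Posterior precision = 1/σ₀² + n/σ²; posterior mean is the precision-weighted average of μ₀ and x̄.
σ₀² = 0.84² = 0.7056, σ² = 0.79² = 0.6241; σ² + n·σ₀² = 0.6241 + 13·0.7056 = 9.7969.
Posterior precision = 1/σ₀² + n/σ² = 1/0.7056 + 13/0.6241 = (σ² + n·σ₀²)/(σ₀²σ²) = 9.7969/(0.7056·0.6241); posterior variance σₙ² = σ₀²σ²/(σ² + n·σ₀²) = 0.7056·0.6241/9.7969 = 0.044949.
Posterior SD = √σₙ² = √(0.7056·0.6241/9.7969) = 0.2120.

0.2120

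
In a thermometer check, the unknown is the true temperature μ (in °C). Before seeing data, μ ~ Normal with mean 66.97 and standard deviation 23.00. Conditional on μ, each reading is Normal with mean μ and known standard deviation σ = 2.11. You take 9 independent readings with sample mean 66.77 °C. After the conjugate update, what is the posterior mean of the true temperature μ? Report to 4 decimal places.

66.7702

For Normal data with known variance σ², a Normal(μ₀, σ₀²) prior on μ is conjugate. Posterior precision = 1/σ₀² + n/σ²; posterior mean is the precision-weighted average of μ₀ and x̄.
n·x̄ = 9·66.77 = 600.93.
σ₀² = 23.00² = 529, σ² = 2.11² = 4.4521; σ² + n·σ₀² = 4.4521 + 9·529 = 4765.4521.
Posterior mean = (μ₀/σ₀² + n·x̄/σ²)/(1/σ₀² + n/σ²) = (σ²·μ₀ + σ₀²·n·x̄)/(σ² + n·σ₀²) = (4.4521·66.97 + 529·600.93)/4765.4521 = 318190.127137/4765.4521 = 66.7702.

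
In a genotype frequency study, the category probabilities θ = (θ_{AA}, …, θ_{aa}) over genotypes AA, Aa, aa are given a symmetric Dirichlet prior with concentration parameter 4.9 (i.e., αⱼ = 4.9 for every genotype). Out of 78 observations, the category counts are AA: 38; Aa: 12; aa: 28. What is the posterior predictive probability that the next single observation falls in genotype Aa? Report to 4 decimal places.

0.1823

The Dirichlet prior is conjugate to the Multinomial likelihood: each posterior αⱼ = prior αⱼ + observed count nⱼ.
Posterior concentration: (42.9, 16.9, 32.9), total = 92.7.
P(next = Aa | data) = α_{Aa}/Σα = 0.1823.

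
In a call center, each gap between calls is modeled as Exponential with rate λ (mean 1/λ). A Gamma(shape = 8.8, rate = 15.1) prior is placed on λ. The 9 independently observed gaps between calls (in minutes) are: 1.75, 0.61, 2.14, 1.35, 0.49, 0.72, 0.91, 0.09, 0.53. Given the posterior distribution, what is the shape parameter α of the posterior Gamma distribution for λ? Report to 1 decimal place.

17.8

With a Gamma(shape α, rate β) prior on the exponential rate λ, the posterior after n observations with total T = Σxᵢ is Gamma(α+n, β+T).
Sum of observations T = 8.59 minutes; n = 9.
Posterior: Gamma(8.8+9, 15.1+8.59) = Gamma(17.8, 23.69).
Posterior α = 17.8.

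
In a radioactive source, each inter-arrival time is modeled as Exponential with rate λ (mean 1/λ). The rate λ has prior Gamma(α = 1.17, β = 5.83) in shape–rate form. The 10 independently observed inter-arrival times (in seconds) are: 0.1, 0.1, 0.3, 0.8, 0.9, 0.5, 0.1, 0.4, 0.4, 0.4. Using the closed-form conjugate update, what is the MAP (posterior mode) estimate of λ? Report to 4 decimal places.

With a Gamma(shape α, rate β) prior on the exponential rate λ, the posterior after n observations with total T = Σxᵢ is Gamma(α+n, β+T).
Sum of observations T = 4.0 seconds; n = 10.
Posterior: Gamma(1.17+10, 5.83+4.0) = Gamma(11.17, 9.83).
Mode = (α−1)/β = 1.0346.

1.0346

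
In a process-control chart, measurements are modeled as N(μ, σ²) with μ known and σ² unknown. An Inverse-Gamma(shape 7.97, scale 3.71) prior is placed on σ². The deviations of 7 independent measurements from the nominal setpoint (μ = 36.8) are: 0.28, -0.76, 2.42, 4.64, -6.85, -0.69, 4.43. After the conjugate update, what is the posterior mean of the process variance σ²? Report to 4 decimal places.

4.8942

With known mean μ and an Inverse-Gamma(α, β) prior on σ², the Normal likelihood is conjugate: posterior is Inv-Gamma(α + n/2, β + Σ(xᵢ−μ)²/2).
Σ(xᵢ−μ)² = (0.28)² + (-0.76)² + (2.42)² + (4.64)² + (-6.85)² + (-0.69)² + (4.43)² = 95.0655.
Posterior: Inv-Gamma(7.97 + 7/2, 3.71 + 95.0655/2) = Inv-Gamma(11.47, 51.24275).
E[σ²|data] = β/(α−1) = 51.24275/10.47 = 4.8942.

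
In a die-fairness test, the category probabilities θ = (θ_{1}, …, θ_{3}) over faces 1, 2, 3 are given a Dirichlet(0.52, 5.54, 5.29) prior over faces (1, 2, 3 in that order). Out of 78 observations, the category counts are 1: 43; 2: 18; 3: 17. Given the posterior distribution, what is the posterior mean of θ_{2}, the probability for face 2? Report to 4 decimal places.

0.2635

The Dirichlet prior is conjugate to the Multinomial likelihood: each posterior αⱼ = prior αⱼ + observed count nⱼ.
Posterior concentration: (43.52, 23.54, 22.29), total = 89.35.
E[θ_{2}|data] = α_{2}/Σα = 23.54/89.35 = 0.2635.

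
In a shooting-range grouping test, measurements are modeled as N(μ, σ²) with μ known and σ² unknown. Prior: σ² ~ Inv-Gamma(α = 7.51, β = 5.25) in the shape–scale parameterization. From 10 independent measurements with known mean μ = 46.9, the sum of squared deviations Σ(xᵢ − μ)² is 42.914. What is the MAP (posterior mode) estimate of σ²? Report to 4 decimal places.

With known mean μ and an Inverse-Gamma(α, β) prior on σ², the Normal likelihood is conjugate: posterior is Inv-Gamma(α + n/2, β + Σ(xᵢ−μ)²/2).
Posterior: Inv-Gamma(7.51 + 10/2, 5.25 + 42.914/2) = Inv-Gamma(12.51, 26.7070).
Mode = β/(α+1) = 26.7070/13.51 = 1.9768.

1.9768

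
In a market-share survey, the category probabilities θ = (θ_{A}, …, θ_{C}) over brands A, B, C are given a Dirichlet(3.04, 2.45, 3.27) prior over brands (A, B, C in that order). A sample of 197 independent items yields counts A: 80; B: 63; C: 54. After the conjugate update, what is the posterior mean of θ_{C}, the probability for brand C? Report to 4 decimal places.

The Dirichlet prior is conjugate to the Multinomial likelihood: each posterior αⱼ = prior αⱼ + observed count nⱼ.
Posterior concentration: (83.04, 65.45, 57.27), total = 205.76.
E[θ_{C}|data] = α_{C}/Σα = 57.27/205.76 = 0.2783.

0.2783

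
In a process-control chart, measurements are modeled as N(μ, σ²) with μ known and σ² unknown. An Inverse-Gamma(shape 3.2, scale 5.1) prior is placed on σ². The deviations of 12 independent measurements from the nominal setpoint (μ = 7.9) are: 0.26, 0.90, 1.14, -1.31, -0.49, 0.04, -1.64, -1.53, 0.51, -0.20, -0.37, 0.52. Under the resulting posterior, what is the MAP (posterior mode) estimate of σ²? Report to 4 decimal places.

0.9840

With known mean μ and an Inverse-Gamma(α, β) prior on σ², the Normal likelihood is conjugate: posterior is Inv-Gamma(α + n/2, β + Σ(xᵢ−μ)²/2).
Σ(xᵢ−μ)² = (0.26)² + (0.90)² + (1.14)² + (-1.31)² + (-0.49)² + (0.04)² + (-1.64)² + (-1.53)² + (0.51)² + (-0.20)² + (-0.37)² + (0.52)² = 9.8729.
Posterior: Inv-Gamma(3.2 + 12/2, 5.1 + 9.8729/2) = Inv-Gamma(9.20, 10.03645).
Mode = β/(α+1) = 10.03645/10.20 = 0.9840.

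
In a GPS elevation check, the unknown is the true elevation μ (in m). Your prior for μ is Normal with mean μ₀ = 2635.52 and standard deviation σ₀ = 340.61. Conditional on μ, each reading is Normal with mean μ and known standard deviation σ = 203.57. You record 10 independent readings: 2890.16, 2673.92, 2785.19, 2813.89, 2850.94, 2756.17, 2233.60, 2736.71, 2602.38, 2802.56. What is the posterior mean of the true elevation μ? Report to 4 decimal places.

For Normal data with known variance σ², a Normal(μ₀, σ₀²) prior on μ is conjugate. Posterior precision = 1/σ₀² + n/σ²; posterior mean is the precision-weighted average of μ₀ and x̄.
Σxᵢ = 2890.16 + 2673.92 + 2785.19 + 2813.89 + 2850.94 + 2756.17 + 2233.60 + 2736.71 + 2602.38 + 2802.56 = 27145.52, so n·x̄ = 27145.52.
σ₀² = 340.61² = 116015.1721, σ² = 203.57² = 41440.7449; σ² + n·σ₀² = 41440.7449 + 10·116015.1721 = 1201592.4659.
Posterior mean = (μ₀/σ₀² + n·x̄/σ²)/(1/σ₀² + n/σ²) = (σ²·μ₀ + σ₀²·n·x̄)/(σ² + n·σ₀²) = (41440.7449·2635.52 + 116015.1721·27145.52)/1201592.4659 = 3258510086.54284/1201592.4659 = 2711.8263.

2711.8263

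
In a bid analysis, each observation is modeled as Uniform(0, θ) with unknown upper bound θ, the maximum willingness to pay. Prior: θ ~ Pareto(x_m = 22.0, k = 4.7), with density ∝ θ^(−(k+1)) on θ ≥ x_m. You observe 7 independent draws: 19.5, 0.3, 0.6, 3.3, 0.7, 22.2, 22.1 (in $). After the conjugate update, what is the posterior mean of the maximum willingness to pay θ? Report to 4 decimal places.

24.2748

A Pareto(scale x_m, shape k) prior on the upper bound θ of Uniform(0, θ) is conjugate: posterior is Pareto(max(x_m, max xᵢ), k + n).
Sample maximum = 22.2; prior scale x_m = 22.0 → posterior scale = max = 22.2.
Posterior shape = 4.7 + 7 = 11.7.
E[θ|data] = k·x_m/(k−1) = 11.7·22.2/10.7 = 24.2748.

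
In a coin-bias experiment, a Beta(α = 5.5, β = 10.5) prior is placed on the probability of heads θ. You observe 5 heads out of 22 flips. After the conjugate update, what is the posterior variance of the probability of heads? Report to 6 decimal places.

0.005127

The Beta prior is conjugate to a Binomial/Bernoulli likelihood; the update adds successes to α and failures to β.
Posterior: Beta(α+k, β+n−k) = Beta(5.5+5, 10.5+17) = Beta(10.5, 27.5).
Var = αβ/((α+β)²(α+β+1)) = 10.5·27.5/(38.0²·39.0) = 0.005127.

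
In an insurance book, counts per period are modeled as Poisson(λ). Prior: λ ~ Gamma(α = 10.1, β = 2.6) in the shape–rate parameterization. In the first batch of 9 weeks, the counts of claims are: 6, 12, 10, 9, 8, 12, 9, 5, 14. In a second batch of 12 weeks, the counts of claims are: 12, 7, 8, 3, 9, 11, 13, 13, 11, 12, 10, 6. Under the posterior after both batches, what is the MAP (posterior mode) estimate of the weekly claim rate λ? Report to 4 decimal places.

With a Gamma(shape α, rate β) prior, the Poisson likelihood is conjugate: the posterior is Gamma(α + ΣXᵢ, β + n).
Batch 1: sum of counts S = 85 over n = 9 weeks.
After batch 1: Gamma(α+S, β+n) = Gamma(10.1+85, 2.6+9) = Gamma(95.1, 11.6).
Batch 2: sum of counts S = 115 over n = 12 weeks.
After batch 2: Gamma(α+S, β+n) = Gamma(95.1+115, 11.6+12) = Gamma(210.1, 23.6).
Mode of Gamma(α,β) for α≥1 is (α−1)/β = 209.1/23.6 = 8.8602.

8.8602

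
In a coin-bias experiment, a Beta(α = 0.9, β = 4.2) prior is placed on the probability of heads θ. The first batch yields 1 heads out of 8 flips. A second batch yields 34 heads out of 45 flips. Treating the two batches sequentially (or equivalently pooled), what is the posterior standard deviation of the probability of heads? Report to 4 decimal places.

The Beta prior is conjugate to a Binomial/Bernoulli likelihood; the update adds successes to α and failures to β.
After batch 1: Beta(0.9+1, 4.2+7) = Beta(1.9, 11.2).
After batch 2: Beta(1.9+34, 11.2+11) = Beta(35.9, 22.2).
Var = αβ/((α+β)²(α+β+1)) = 35.9·22.2/(58.1²·59.1) = 0.00399492; SD = √0.00399492 = 0.0632.

0.0632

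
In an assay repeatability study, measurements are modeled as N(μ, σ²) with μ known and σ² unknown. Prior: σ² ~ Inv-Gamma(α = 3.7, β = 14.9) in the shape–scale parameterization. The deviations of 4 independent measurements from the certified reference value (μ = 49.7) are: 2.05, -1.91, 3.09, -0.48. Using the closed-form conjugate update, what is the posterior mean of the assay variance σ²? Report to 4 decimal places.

5.0456

With known mean μ and an Inverse-Gamma(α, β) prior on σ², the Normal likelihood is conjugate: posterior is Inv-Gamma(α + n/2, β + Σ(xᵢ−μ)²/2).
Σ(xᵢ−μ)² = (2.05)² + (-1.91)² + (3.09)² + (-0.48)² = 17.6291.
Posterior: Inv-Gamma(3.7 + 4/2, 14.9 + 17.6291/2) = Inv-Gamma(5.70, 23.71455).
E[σ²|data] = β/(α−1) = 23.71455/4.70 = 5.0456.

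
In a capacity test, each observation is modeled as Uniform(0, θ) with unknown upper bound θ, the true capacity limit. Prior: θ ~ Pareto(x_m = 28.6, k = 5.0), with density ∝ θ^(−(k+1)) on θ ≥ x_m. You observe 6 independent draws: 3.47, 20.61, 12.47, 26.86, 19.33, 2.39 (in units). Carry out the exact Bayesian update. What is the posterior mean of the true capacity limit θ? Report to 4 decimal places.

A Pareto(scale x_m, shape k) prior on the upper bound θ of Uniform(0, θ) is conjugate: posterior is Pareto(max(x_m, max xᵢ), k + n).
Sample maximum = 26.86; prior scale x_m = 28.6 → posterior scale = max = 28.60.
Posterior shape = 5.0 + 6 = 11.0.
E[θ|data] = k·x_m/(k−1) = 11.0·28.60/10.0 = 31.4600.

31.4600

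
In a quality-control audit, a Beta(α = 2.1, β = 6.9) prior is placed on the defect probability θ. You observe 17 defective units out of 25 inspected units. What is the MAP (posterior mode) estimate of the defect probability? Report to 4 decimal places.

0.5656

The Beta prior is conjugate to a Binomial/Bernoulli likelihood; the update adds successes to α and failures to β.
Posterior: Beta(α+k, β+n−k) = Beta(2.1+17, 6.9+8) = Beta(19.1, 14.9).
Mode of Beta(a,b) for a,b>1 is (a−1)/(a+b−2) = 18.1/32.0 = 0.5656.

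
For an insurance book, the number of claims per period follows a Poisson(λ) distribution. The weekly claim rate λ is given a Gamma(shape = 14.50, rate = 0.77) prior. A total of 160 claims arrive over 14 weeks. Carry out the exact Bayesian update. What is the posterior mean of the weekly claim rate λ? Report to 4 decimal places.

11.8145

With a Gamma(shape α, rate β) prior, the Poisson likelihood is conjugate: the posterior is Gamma(α + ΣXᵢ, β + n).
Posterior: Gamma(α+S, β+n) = Gamma(14.50+160, 0.77+14) = Gamma(174.50, 14.77).
Posterior mean = α/β = 174.50/14.77 = 11.8145.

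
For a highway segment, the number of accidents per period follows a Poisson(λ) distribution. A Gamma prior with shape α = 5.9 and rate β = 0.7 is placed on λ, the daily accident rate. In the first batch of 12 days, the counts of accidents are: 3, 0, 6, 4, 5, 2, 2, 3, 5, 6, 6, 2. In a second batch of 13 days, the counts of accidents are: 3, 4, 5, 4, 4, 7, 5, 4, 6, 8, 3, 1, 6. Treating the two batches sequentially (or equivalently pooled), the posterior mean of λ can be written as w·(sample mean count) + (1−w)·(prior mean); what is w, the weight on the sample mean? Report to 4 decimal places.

With a Gamma(shape α, rate β) prior, the Poisson likelihood is conjugate: the posterior is Gamma(α + ΣXᵢ, β + n).
Total number of days: n = 12 + 13 = 25.
Posterior mean = (α₀+S)/(β₀+n) = [n/(β₀+n)]·(S/n) + [β₀/(β₀+n)]·(α₀/β₀), so only n and β₀ enter the weight.
Weight on data w = n/(β₀+n) = 25/(0.7+25) = 25/25.7 = 0.9728.

0.9728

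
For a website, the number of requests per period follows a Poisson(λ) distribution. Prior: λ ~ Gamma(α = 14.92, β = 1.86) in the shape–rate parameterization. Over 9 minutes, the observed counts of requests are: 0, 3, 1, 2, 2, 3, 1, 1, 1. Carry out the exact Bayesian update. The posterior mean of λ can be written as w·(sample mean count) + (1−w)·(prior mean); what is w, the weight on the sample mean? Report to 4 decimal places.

With a Gamma(shape α, rate β) prior, the Poisson likelihood is conjugate: the posterior is Gamma(α + ΣXᵢ, β + n).
Posterior mean = (α₀+S)/(β₀+n) = [n/(β₀+n)]·(S/n) + [β₀/(β₀+n)]·(α₀/β₀), so only n and β₀ enter the weight.
Weight on data w = n/(β₀+n) = 9/(1.86+9) = 9/10.86 = 0.8287.

0.8287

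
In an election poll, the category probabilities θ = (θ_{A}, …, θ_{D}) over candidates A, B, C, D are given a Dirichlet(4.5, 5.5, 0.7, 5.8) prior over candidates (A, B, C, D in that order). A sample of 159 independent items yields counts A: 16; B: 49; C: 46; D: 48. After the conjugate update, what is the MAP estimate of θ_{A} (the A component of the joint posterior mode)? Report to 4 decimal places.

The Dirichlet prior is conjugate to the Multinomial likelihood: each posterior αⱼ = prior αⱼ + observed count nⱼ.
Posterior concentration: (20.5, 54.5, 46.7, 53.8), total = 175.5.
Joint mode component: (α_{A}−1)/(Σα−K) = 19.5/171.5 = 0.1137.

0.1137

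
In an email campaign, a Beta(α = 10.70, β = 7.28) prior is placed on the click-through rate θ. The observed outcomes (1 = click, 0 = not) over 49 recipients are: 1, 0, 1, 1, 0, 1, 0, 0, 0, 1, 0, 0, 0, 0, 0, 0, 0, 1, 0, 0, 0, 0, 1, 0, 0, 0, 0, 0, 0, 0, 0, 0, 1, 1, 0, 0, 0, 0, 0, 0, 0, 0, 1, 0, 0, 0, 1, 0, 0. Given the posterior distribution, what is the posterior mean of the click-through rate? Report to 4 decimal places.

The Beta prior is conjugate to a Binomial/Bernoulli likelihood; the update adds successes to α and failures to β.
Posterior: Beta(α+k, β+n−k) = Beta(10.70+11, 7.28+38) = Beta(21.70, 45.28).
Posterior mean = α/(α+β) = 21.70/66.98 = 0.3240.

0.3240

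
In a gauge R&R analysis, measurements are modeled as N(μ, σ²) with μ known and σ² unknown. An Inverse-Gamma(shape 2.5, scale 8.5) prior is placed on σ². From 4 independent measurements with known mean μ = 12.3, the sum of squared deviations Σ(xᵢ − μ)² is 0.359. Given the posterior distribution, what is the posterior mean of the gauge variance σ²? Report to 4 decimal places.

With known mean μ and an Inverse-Gamma(α, β) prior on σ², the Normal likelihood is conjugate: posterior is Inv-Gamma(α + n/2, β + Σ(xᵢ−μ)²/2).
Posterior: Inv-Gamma(2.5 + 4/2, 8.5 + 0.359/2) = Inv-Gamma(4.50, 8.6795).
E[σ²|data] = β/(α−1) = 8.6795/3.50 = 2.4799.

2.4799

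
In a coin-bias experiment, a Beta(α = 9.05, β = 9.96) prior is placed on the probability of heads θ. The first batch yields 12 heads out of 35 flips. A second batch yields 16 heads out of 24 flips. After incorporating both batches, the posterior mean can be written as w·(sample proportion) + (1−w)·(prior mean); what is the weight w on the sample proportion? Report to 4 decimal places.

0.7563

The Beta prior is conjugate to a Binomial/Bernoulli likelihood; the update adds successes to α and failures to β.
Total number of flips: n = 35 + 24 = 59.
Posterior mean = (α₀+k)/(α₀+β₀+n) = [n/(α₀+β₀+n)]·(k/n) + [(α₀+β₀)/(α₀+β₀+n)]·α₀/(α₀+β₀), so only n and the prior enter the weight.
The weight on the data is w = n/(α₀+β₀+n) = 59/(9.05+9.96+59) = 59/78.01 = 0.7563.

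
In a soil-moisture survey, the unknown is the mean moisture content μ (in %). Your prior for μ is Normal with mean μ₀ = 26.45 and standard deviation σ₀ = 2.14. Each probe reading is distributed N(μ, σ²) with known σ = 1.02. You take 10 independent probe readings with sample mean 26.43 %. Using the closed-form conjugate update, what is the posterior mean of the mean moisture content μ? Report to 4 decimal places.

For Normal data with known variance σ², a Normal(μ₀, σ₀²) prior on μ is conjugate. Posterior precision = 1/σ₀² + n/σ²; posterior mean is the precision-weighted average of μ₀ and x̄.
n·x̄ = 10·26.43 = 264.3.
σ₀² = 2.14² = 4.5796, σ² = 1.02² = 1.0404; σ² + n·σ₀² = 1.0404 + 10·4.5796 = 46.8364.
Posterior mean = (μ₀/σ₀² + n·x̄/σ²)/(1/σ₀² + n/σ²) = (σ²·μ₀ + σ₀²·n·x̄)/(σ² + n·σ₀²) = (1.0404·26.45 + 4.5796·264.3)/46.8364 = 1237.90686/46.8364 = 26.4304.

26.4304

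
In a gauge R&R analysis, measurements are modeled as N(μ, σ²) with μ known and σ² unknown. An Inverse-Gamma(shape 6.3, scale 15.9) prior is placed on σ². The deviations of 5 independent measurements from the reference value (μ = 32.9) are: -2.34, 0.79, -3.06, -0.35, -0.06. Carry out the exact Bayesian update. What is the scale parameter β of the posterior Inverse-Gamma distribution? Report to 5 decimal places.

23.69470

With known mean μ and an Inverse-Gamma(α, β) prior on σ², the Normal likelihood is conjugate: posterior is Inv-Gamma(α + n/2, β + Σ(xᵢ−μ)²/2).
Σ(xᵢ−μ)² = (-2.34)² + (0.79)² + (-3.06)² + (-0.35)² + (-0.06)² = 15.5894.
Posterior: Inv-Gamma(6.3 + 5/2, 15.9 + 15.5894/2) = Inv-Gamma(8.80, 23.69470).
Posterior β = 23.69470.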